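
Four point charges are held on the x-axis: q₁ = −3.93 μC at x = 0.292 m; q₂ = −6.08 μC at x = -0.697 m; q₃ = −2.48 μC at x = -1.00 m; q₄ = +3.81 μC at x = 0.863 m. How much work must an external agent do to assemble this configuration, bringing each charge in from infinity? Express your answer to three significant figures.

0.318 J

The work to assemble the configuration equals its total potential energy, U = Σ kqᵢqⱼ/rᵢⱼ over all pairs.
Pair separations: r₁₂ = 0.989 m, r₁₃ = 1.29 m, r₁₄ = 0.571 m, r₂₃ = 0.303 m, r₂₄ = 1.56 m, r₃₄ = 1.86 m.
Summing all 6 pair terms gives U = 0.318 J.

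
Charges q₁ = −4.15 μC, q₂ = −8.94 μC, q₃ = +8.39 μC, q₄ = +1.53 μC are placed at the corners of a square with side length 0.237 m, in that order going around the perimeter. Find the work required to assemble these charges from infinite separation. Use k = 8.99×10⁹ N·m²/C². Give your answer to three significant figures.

-2.49 J

The assembly work is the sum of pairwise potential energies, U = Σ_{i<j} kqᵢqⱼ/rᵢⱼ.
The four side pairs have separation 0.237 m and the two diagonal pairs 0.335 m.
Summing all 6 pair terms gives U = -2.49 J.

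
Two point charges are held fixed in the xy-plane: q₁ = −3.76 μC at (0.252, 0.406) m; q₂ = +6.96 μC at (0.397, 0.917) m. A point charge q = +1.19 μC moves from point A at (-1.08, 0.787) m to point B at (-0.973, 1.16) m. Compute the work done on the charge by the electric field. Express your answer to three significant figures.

The work done by the electric force is W_field = −ΔU = −q(V_B − V_A) = q(V_A − V_B).
At A: distances to the source charges are 1.39 m, 1.48 m; V_A = Σ kqᵢ/rᵢ = 1.78×10⁴ V.
At B: distances to the source charges are 1.44 m, 1.39 m; V_B = Σ kqᵢ/rᵢ = 2.15×10⁴ V.
ΔV = V_B − V_A = 3670 V.
W_field = −qΔV = −(1.19×10⁻⁶ C)(3670 V) = -4.37×10⁻³ J.

-4.37×10⁻³ J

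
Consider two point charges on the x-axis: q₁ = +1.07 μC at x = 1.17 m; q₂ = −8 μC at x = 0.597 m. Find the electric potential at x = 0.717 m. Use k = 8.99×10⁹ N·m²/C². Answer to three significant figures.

-5.78×10⁵ V

Electric potential is a scalar, so the contributions from each charge add algebraically: V = Σ kqᵢ/rᵢ.
Distances from the field point to each charge: r₁ = 0.453 m, r₂ = 0.120 m.
V = k[(1.07×10⁻⁶)/(0.453) + (-8.00×10⁻⁶)/(0.120)] = -5.78×10⁵ V.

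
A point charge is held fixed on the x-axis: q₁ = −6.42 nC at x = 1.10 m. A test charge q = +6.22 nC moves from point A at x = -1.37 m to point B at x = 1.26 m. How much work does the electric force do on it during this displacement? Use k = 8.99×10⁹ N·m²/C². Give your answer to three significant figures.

2.10×10⁻⁶ J

The work done by the electric force is W_field = −ΔU = −q(V_B − V_A) = q(V_A − V_B).
At A: distance to the source charge is 2.47 m; V_A = kq₁/r = -23.4 V.
At B: distance to the source charge is 0.160 m; V_B = kq₁/r = -361 V.
ΔV = V_B − V_A = -337 V.
W_field = −qΔV = −(6.22×10⁻⁹ C)(-337 V) = 2.10×10⁻⁶ J.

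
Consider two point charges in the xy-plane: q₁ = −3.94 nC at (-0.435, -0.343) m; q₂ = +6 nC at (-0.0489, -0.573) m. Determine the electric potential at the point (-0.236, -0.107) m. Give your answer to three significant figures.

The total potential is the scalar sum of each charge's contribution, V = Σ kqᵢ/rᵢ.
Distances from the field point to each charge: r₁ = 0.309 m, r₂ = 0.502 m.
V = k[(-3.94×10⁻⁹)/(0.309) + (6.00×10⁻⁹)/(0.502)] = -7.32 V.

-7.32 V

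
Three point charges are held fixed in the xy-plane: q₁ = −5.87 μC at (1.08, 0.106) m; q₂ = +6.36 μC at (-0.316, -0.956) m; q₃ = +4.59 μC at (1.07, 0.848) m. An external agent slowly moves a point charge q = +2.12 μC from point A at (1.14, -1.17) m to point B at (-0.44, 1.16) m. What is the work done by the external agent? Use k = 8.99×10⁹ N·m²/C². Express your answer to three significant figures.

For quasistatic motion the external work equals the change in potential energy: W_ext = qΔV = q(V_B − V_A).
At A: distances to the source charges are 1.28 m, 1.47 m, 2.02 m; V_A = Σ kqᵢ/rᵢ = 1.80×10⁴ V.
At B: distances to the source charges are 1.85 m, 2.12 m, 1.54 m; V_B = Σ kqᵢ/rᵢ = 2.52×10⁴ V.
ΔV = V_B − V_A = 7230 V.
W_ext = qΔV = (2.12×10⁻⁶ C)(7230 V) = 0.0153 J.

0.0153 J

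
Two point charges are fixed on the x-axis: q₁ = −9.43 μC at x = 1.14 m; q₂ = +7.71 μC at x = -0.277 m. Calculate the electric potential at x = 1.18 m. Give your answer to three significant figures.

The total potential is the scalar sum of each charge's contribution, V = Σ kqᵢ/rᵢ.
Distances from the field point to each charge: r₁ = 0.0400 m, r₂ = 1.46 m.
V = k[(-9.43×10⁻⁶)/(0.0400) + (7.71×10⁻⁶)/(1.46)] = -2.07×10⁶ V.

-2.07×10⁶ V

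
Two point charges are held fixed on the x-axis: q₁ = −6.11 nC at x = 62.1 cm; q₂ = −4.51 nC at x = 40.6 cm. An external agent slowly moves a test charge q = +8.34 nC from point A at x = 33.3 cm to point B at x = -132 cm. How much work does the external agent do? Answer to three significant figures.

5.79×10⁻⁶ J

For quasistatic motion the external work equals the change in potential energy: W_ext = qΔV = q(V_B − V_A).
At A: distances to the source charges are 0.288 m, 0.0730 m; V_A = Σ kqᵢ/rᵢ = -746 V.
At B: distances to the source charges are 1.94 m, 1.73 m; V_B = Σ kqᵢ/rᵢ = -51.8 V.
ΔV = V_B − V_A = 694 V.
W_ext = qΔV = (8.34×10⁻⁹ C)(694 V) = 5.79×10⁻⁶ J.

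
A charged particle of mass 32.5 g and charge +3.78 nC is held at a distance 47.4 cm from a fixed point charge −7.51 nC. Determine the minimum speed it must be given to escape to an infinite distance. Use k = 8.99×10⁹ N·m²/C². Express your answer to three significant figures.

To just escape, total mechanical energy must reach zero at infinity: ½mv²_min + U = 0, so ½mv²_min = −U = |kQq|/r.
|U| = |kQq|/r = (8.99×10⁹ N·m²/C²)(7.51×10⁻⁹)(3.78×10⁻⁹)/(0.474) = 5.38×10⁻⁷ J.
v_min = √(2|U|/m) = √(2·5.38×10⁻⁷/0.0325) = 5.76×10⁻³ m/s.

5.76×10⁻³ m/s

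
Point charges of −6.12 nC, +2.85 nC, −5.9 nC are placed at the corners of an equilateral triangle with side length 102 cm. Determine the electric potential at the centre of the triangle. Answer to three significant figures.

-140 V

Electric potential is a scalar, so the contributions from each charge add algebraically: V = Σ kqᵢ/rᵢ.
The distance from each vertex to the centroid is a/√3 = 0.589 m.
V = k[(-6.12×10⁻⁹)/(0.589) + (2.85×10⁻⁹)/(0.589) + (-5.90×10⁻⁹)/(0.589)] = -140 V.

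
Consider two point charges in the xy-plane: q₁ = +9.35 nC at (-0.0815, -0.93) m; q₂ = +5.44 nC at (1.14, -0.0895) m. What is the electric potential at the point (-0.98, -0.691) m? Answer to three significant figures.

113 V

The total potential is the scalar sum of each charge's contribution, V = Σ kqᵢ/rᵢ.
Distances from the field point to each charge: r₁ = 0.930 m, r₂ = 2.20 m.
V = k[(9.35×10⁻⁹)/(0.930) + (5.44×10⁻⁹)/(2.20)] = 113 V.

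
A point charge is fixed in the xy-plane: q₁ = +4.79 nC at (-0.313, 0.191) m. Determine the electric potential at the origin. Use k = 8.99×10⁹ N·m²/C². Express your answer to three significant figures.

Electric potential is a scalar, so the contributions from each charge add algebraically: V = Σ kqᵢ/rᵢ.
Distances from the field point to each charge: r₁ = 0.367 m.
V = k[(4.79×10⁻⁹)/(0.367)] = 117 V.

117 V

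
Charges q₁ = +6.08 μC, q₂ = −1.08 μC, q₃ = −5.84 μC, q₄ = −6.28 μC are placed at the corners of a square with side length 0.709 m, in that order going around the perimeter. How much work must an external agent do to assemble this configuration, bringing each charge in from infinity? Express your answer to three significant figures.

The assembly work is the sum of pairwise potential energies, U = Σ_{i<j} kqᵢqⱼ/rᵢⱼ.
The four side pairs have separation 0.709 m and the two diagonal pairs 1.00 m.
Summing all 6 pair terms gives U = -0.280 J.

-0.280 J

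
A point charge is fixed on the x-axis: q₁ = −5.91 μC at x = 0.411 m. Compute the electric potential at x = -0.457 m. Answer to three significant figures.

-6.12×10⁴ V

The total potential is the scalar sum of each charge's contribution, V = Σ kqᵢ/rᵢ.
V = k[(-5.91×10⁻⁶)/(0.868)] = -6.12×10⁴ V.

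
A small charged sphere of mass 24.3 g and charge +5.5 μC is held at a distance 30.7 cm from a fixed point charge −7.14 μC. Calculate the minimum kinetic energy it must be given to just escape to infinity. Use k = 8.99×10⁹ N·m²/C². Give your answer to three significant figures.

To just escape, total mechanical energy must reach zero at infinity: ½mv²_min + U = 0, so ½mv²_min = −U = |kQq|/r.
|U| = |kQq|/r = (8.99×10⁹ N·m²/C²)(7.14×10⁻⁶)(5.50×10⁻⁶)/(0.307) = 1.15 J.

1.15 J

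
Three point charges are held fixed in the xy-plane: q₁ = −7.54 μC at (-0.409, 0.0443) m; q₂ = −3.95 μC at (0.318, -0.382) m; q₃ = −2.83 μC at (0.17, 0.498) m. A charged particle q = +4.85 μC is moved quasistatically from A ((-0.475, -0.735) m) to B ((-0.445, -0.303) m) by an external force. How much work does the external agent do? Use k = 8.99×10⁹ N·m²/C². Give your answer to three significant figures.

-0.581 J

For quasistatic motion the external work equals the change in potential energy: W_ext = qΔV = q(V_B − V_A).
At A: distances to the source charges are 0.782 m, 0.868 m, 1.39 m; V_A = Σ kqᵢ/rᵢ = -1.46×10⁵ V.
At B: distances to the source charges are 0.349 m, 0.767 m, 1.01 m; V_B = Σ kqᵢ/rᵢ = -2.66×10⁵ V.
ΔV = V_B − V_A = -1.20×10⁵ V.
W_ext = qΔV = (4.85×10⁻⁶ C)(-1.20×10⁵ V) = -0.581 J.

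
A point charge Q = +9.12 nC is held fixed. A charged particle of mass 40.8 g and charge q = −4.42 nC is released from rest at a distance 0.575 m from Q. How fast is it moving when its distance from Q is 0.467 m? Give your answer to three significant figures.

Only the electrostatic force acts, so mechanical energy is conserved: ½mv² = U₁ − U₂ = kQq(1/r₁ − 1/r₂).
U₁ − U₂ = (8.99×10⁹ N·m²/C²)(9.12×10⁻⁹ C)(-4.42×10⁻⁹ C)(1/0.575 − 1/0.467) = 1.46×10⁻⁷ J.
v = √(2·1.46×10⁻⁷/0.0408) = 2.67×10⁻³ m/s.

2.67×10⁻³ m/s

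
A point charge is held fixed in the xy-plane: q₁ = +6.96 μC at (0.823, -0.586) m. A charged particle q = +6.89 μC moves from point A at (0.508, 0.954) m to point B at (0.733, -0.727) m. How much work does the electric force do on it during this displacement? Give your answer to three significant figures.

The work done by the electric force is W_field = −ΔU = −q(V_B − V_A) = q(V_A − V_B).
At A: distance to the source charge is 1.57 m; V_A = kq₁/r = 3.98×10⁴ V.
At B: distance to the source charge is 0.167 m; V_B = kq₁/r = 3.74×10⁵ V.
ΔV = V_B − V_A = 3.34×10⁵ V.
W_field = −qΔV = −(6.89×10⁻⁶ C)(3.34×10⁵ V) = -2.30 J.

-2.30 J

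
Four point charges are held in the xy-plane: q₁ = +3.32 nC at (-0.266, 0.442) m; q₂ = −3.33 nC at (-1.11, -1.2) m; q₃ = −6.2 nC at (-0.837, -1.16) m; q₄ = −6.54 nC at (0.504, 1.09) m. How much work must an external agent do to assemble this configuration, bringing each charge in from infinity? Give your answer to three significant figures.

5.25×10⁻⁷ J

The assembly work is the sum of pairwise potential energies, U = Σ_{i<j} kqᵢqⱼ/rᵢⱼ.
Pair separations: r₁₂ = 1.85 m, r₁₃ = 1.70 m, r₁₄ = 1.01 m, r₂₃ = 0.276 m, r₂₄ = 2.80 m, r₃₄ = 2.62 m.
Summing all 6 pair terms gives U = 5.25×10⁻⁷ J.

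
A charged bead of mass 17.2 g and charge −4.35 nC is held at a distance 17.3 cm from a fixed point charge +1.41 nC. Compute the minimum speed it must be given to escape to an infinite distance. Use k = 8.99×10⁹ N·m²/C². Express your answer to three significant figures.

6.09×10⁻³ m/s

To just escape, total mechanical energy must reach zero at infinity: ½mv²_min + U = 0, so ½mv²_min = −U = |kQq|/r.
|U| = |kQq|/r = (8.99×10⁹ N·m²/C²)(1.41×10⁻⁹)(4.35×10⁻⁹)/(0.173) = 3.19×10⁻⁷ J.
v_min = √(2|U|/m) = √(2·3.19×10⁻⁷/0.0172) = 6.09×10⁻³ m/s.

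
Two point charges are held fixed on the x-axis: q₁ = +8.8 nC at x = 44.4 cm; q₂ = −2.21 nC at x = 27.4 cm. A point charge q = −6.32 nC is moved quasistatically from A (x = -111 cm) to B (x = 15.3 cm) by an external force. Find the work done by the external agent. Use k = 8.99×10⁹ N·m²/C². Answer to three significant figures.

For quasistatic motion the external work equals the change in potential energy: W_ext = qΔV = q(V_B − V_A).
At A: distances to the source charges are 1.55 m, 1.38 m; V_A = Σ kqᵢ/rᵢ = 36.6 V.
At B: distances to the source charges are 0.291 m, 0.121 m; V_B = Σ kqᵢ/rᵢ = 108 V.
ΔV = V_B − V_A = 71.1 V.
W_ext = qΔV = (-6.32×10⁻⁹ C)(71.1 V) = -4.49×10⁻⁷ J.

-4.49×10⁻⁷ J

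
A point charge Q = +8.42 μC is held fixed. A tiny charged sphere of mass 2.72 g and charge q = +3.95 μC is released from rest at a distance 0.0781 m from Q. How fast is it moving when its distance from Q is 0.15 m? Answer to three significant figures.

36.7 m/s

Only the electrostatic force acts, so mechanical energy is conserved: ½mv² = U₁ − U₂ = kQq(1/r₁ − 1/r₂).
U₁ − U₂ = (8.99×10⁹ N·m²/C²)(8.42×10⁻⁶ C)(3.95×10⁻⁶ C)(1/0.0781 − 1/0.150) = 1.84 J.
v = √(2·1.84/2.72×10⁻³) = 36.7 m/s.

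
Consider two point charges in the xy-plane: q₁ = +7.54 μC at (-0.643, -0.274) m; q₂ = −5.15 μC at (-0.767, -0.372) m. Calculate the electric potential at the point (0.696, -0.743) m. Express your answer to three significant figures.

1.71×10⁴ V

The total potential is the scalar sum of each charge's contribution, V = Σ kqᵢ/rᵢ.
Distances from the field point to each charge: r₁ = 1.42 m, r₂ = 1.51 m.
V = k[(7.54×10⁻⁶)/(1.42) + (-5.15×10⁻⁶)/(1.51)] = 1.71×10⁴ V.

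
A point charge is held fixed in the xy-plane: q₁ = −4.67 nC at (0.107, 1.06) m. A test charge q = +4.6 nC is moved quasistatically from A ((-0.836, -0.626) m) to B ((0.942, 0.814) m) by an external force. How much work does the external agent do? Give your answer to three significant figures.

For quasistatic motion the external work equals the change in potential energy: W_ext = qΔV = q(V_B − V_A).
At A: distance to the source charge is 1.93 m; V_A = kq₁/r = -21.7 V.
At B: distance to the source charge is 0.870 m; V_B = kq₁/r = -48.2 V.
ΔV = V_B − V_A = -26.5 V.
W_ext = qΔV = (4.60×10⁻⁹ C)(-26.5 V) = -1.22×10⁻⁷ J.

-1.22×10⁻⁷ J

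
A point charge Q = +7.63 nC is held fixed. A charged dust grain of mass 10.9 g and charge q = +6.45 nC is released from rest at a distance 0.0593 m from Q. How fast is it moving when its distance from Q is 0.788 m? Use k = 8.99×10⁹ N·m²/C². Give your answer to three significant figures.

0.0356 m/s

Only the electrostatic force acts, so mechanical energy is conserved: ½mv² = U₁ − U₂ = kQq(1/r₁ − 1/r₂).
U₁ − U₂ = (8.99×10⁹ N·m²/C²)(7.63×10⁻⁹ C)(6.45×10⁻⁹ C)(1/0.0593 − 1/0.788) = 6.90×10⁻⁶ J.
v = √(2·6.90×10⁻⁶/0.0109) = 0.0356 m/s.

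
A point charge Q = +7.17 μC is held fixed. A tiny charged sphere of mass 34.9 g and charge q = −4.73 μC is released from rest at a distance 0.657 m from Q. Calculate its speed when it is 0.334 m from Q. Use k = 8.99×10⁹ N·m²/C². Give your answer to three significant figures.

5.07 m/s

Only the electrostatic force acts, so mechanical energy is conserved: ½mv² = U₁ − U₂ = kQq(1/r₁ − 1/r₂).
U₁ − U₂ = (8.99×10⁹ N·m²/C²)(7.17×10⁻⁶ C)(-4.73×10⁻⁶ C)(1/0.657 − 1/0.334) = 0.449 J.
v = √(2·0.449/0.0349) = 5.07 m/s.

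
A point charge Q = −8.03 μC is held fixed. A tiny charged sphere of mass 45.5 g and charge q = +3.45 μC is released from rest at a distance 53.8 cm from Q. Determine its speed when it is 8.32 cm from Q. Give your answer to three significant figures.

10.5 m/s

Only the electrostatic force acts, so mechanical energy is conserved: ½mv² = U₁ − U₂ = kQq(1/r₁ − 1/r₂).
U₁ − U₂ = (8.99×10⁹ N·m²/C²)(-8.03×10⁻⁶ C)(3.45×10⁻⁶ C)(1/0.538 − 1/0.0832) = 2.53 J.
v = √(2·2.53/0.0455) = 10.5 m/s.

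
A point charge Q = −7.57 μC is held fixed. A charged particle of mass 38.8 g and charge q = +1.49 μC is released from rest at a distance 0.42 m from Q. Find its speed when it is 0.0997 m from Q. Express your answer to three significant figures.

6.32 m/s

Only the electrostatic force acts, so mechanical energy is conserved: ½mv² = U₁ − U₂ = kQq(1/r₁ − 1/r₂).
U₁ − U₂ = (8.99×10⁹ N·m²/C²)(-7.57×10⁻⁶ C)(1.49×10⁻⁶ C)(1/0.420 − 1/0.0997) = 0.776 J.
v = √(2·0.776/0.0388) = 6.32 m/s.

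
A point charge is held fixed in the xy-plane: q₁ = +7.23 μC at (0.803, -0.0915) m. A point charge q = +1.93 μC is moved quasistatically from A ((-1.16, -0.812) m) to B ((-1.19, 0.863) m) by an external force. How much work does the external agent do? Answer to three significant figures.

-3.22×10⁻³ J

For quasistatic motion the external work equals the change in potential energy: W_ext = qΔV = q(V_B − V_A).
At A: distance to the source charge is 2.09 m; V_A = kq₁/r = 3.11×10⁴ V.
At B: distance to the source charge is 2.21 m; V_B = kq₁/r = 2.94×10⁴ V.
ΔV = V_B − V_A = -1670 V.
W_ext = qΔV = (1.93×10⁻⁶ C)(-1670 V) = -3.22×10⁻³ J.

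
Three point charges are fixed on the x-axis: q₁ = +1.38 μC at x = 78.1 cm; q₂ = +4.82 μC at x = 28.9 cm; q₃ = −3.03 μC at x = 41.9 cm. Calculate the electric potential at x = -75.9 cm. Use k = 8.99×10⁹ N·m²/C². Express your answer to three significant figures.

2.63×10⁴ V

The total potential is the scalar sum of each charge's contribution, V = Σ kqᵢ/rᵢ.
Distances from the field point to each charge: r₁ = 1.54 m, r₂ = 1.05 m, r₃ = 1.18 m.
V = k[(1.38×10⁻⁶)/(1.54) + (4.82×10⁻⁶)/(1.05) + (-3.03×10⁻⁶)/(1.18)] = 2.63×10⁴ V.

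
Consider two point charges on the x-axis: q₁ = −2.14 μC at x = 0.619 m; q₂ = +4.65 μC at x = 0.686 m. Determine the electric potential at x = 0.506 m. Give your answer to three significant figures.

The total potential is the scalar sum of each charge's contribution, V = Σ kqᵢ/rᵢ.
Distances from the field point to each charge: r₁ = 0.113 m, r₂ = 0.180 m.
V = k[(-2.14×10⁻⁶)/(0.113) + (4.65×10⁻⁶)/(0.180)] = 6.20×10⁴ V.

6.20×10⁴ V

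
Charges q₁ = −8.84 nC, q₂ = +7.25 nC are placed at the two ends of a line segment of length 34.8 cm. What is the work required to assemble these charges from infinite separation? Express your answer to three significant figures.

-1.66×10⁻⁶ J

The assembly work is the sum of pairwise potential energies, U = Σ_{i<j} kqᵢqⱼ/rᵢⱼ.
The separation is r = 0.348 m.
U = (-1.66×10⁻⁶) = -1.66×10⁻⁶ J.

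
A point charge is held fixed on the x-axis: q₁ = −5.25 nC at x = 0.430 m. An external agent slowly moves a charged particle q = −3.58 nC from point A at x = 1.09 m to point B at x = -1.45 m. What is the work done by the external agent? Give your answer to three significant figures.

-1.66×10⁻⁷ J

For quasistatic motion the external work equals the change in potential energy: W_ext = qΔV = q(V_B − V_A).
At A: distance to the source charge is 0.660 m; V_A = kq₁/r = -71.5 V.
At B: distance to the source charge is 1.88 m; V_B = kq₁/r = -25.1 V.
ΔV = V_B − V_A = 46.4 V.
W_ext = qΔV = (-3.58×10⁻⁹ C)(46.4 V) = -1.66×10⁻⁷ J.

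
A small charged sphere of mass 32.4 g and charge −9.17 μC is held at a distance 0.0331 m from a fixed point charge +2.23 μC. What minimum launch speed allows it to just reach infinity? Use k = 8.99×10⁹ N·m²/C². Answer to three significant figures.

18.5 m/s

To just escape, total mechanical energy must reach zero at infinity: ½mv²_min + U = 0, so ½mv²_min = −U = |kQq|/r.
|U| = |kQq|/r = (8.99×10⁹ N·m²/C²)(2.23×10⁻⁶)(9.17×10⁻⁶)/(0.0331) = 5.55 J.
v_min = √(2|U|/m) = √(2·5.55/0.0324) = 18.5 m/s.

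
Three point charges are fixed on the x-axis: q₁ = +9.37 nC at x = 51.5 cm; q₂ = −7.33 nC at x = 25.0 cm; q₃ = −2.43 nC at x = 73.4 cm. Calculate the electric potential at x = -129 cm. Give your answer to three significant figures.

Electric potential is a scalar, so the contributions from each charge add algebraically: V = Σ kqᵢ/rᵢ.
Distances from the field point to each charge: r₁ = 1.81 m, r₂ = 1.54 m, r₃ = 2.02 m.
V = k[(9.37×10⁻⁹)/(1.81) + (-7.33×10⁻⁹)/(1.54) + (-2.43×10⁻⁹)/(2.02)] = -6.92 V.

-6.92 V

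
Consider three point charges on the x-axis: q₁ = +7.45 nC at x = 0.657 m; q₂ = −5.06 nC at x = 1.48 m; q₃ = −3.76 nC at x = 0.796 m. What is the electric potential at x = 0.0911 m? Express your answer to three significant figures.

The total potential is the scalar sum of each charge's contribution, V = Σ kqᵢ/rᵢ.
Distances from the field point to each charge: r₁ = 0.566 m, r₂ = 1.39 m, r₃ = 0.705 m.
V = k[(7.45×10⁻⁹)/(0.566) + (-5.06×10⁻⁹)/(1.39) + (-3.76×10⁻⁹)/(0.705)] = 37.6 V.

37.6 V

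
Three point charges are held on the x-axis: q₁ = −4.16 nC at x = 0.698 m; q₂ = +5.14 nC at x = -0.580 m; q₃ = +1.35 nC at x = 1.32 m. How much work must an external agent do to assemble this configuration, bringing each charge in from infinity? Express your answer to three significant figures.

The work to assemble the configuration equals its total potential energy, U = Σ kqᵢqⱼ/rᵢⱼ over all pairs.
Pair separations: r₁₂ = 1.28 m, r₁₃ = 0.622 m, r₂₃ = 1.90 m.
U = (-1.50×10⁻⁷) + (-8.12×10⁻⁸) + (3.28×10⁻⁸) = -1.99×10⁻⁷ J.

-1.99×10⁻⁷ J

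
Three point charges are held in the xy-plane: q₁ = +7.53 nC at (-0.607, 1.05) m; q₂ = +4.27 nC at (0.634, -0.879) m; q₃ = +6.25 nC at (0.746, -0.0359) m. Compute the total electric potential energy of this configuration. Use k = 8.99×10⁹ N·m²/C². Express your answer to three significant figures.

6.52×10⁻⁷ J

The work to assemble the configuration equals its total potential energy, U = Σ kqᵢqⱼ/rᵢⱼ over all pairs.
Pair separations: r₁₂ = 2.29 m, r₁₃ = 1.73 m, r₂₃ = 0.851 m.
U = (1.26×10⁻⁷) + (2.44×10⁻⁷) + (2.82×10⁻⁷) = 6.52×10⁻⁷ J.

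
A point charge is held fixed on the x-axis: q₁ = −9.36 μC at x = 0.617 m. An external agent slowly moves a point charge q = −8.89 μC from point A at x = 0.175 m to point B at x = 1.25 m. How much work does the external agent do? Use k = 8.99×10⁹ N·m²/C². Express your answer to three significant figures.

-0.511 J

For quasistatic motion the external work equals the change in potential energy: W_ext = qΔV = q(V_B − V_A).
At A: distance to the source charge is 0.442 m; V_A = kq₁/r = -1.90×10⁵ V.
At B: distance to the source charge is 0.633 m; V_B = kq₁/r = -1.33×10⁵ V.
ΔV = V_B − V_A = 5.74×10⁴ V.
W_ext = qΔV = (-8.89×10⁻⁶ C)(5.74×10⁴ V) = -0.511 J.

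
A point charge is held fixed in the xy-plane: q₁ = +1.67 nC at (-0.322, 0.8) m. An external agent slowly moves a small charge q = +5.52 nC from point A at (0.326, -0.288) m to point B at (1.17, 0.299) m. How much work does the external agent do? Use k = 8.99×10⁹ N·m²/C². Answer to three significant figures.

For quasistatic motion the external work equals the change in potential energy: W_ext = qΔV = q(V_B − V_A).
At A: distance to the source charge is 1.27 m; V_A = kq₁/r = 11.9 V.
At B: distance to the source charge is 1.57 m; V_B = kq₁/r = 9.54 V.
ΔV = V_B − V_A = -2.32 V.
W_ext = qΔV = (5.52×10⁻⁹ C)(-2.32 V) = -1.28×10⁻⁸ J.

-1.28×10⁻⁸ J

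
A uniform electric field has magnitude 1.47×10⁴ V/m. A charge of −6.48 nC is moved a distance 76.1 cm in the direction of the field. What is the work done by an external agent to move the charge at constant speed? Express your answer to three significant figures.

The potential change for a displacement 76.1 cm in the direction of the field is ΔV = −Ed = -1.12×10⁴ V.
W_ext = qΔV = 7.25×10⁻⁵ J.

7.25×10⁻⁵ J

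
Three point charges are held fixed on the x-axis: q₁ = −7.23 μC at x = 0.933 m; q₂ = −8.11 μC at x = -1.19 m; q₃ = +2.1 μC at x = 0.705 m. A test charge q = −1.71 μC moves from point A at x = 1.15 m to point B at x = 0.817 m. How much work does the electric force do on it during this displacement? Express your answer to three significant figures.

The work done by the electric force is W_field = −ΔU = −q(V_B − V_A) = q(V_A − V_B).
At A: distances to the source charges are 0.217 m, 2.34 m, 0.445 m; V_A = Σ kqᵢ/rᵢ = -2.88×10⁵ V.
At B: distances to the source charges are 0.116 m, 2.01 m, 0.112 m; V_B = Σ kqᵢ/rᵢ = -4.28×10⁵ V.
ΔV = V_B − V_A = -1.40×10⁵ V.
W_field = −qΔV = −(-1.71×10⁻⁶ C)(-1.40×10⁵ V) = -0.239 J.

-0.239 J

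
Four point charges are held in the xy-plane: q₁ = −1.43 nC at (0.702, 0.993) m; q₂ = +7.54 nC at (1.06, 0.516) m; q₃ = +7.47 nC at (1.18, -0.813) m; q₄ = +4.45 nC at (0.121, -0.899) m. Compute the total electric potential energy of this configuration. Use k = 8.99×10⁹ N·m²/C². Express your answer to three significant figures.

5.96×10⁻⁷ J

The work to assemble the configuration equals its total potential energy, U = Σ kqᵢqⱼ/rᵢⱼ over all pairs.
Pair separations: r₁₂ = 0.596 m, r₁₃ = 1.87 m, r₁₄ = 1.98 m, r₂₃ = 1.33 m, r₂₄ = 1.70 m, r₃₄ = 1.06 m.
Summing all 6 pair terms gives U = 5.96×10⁻⁷ J.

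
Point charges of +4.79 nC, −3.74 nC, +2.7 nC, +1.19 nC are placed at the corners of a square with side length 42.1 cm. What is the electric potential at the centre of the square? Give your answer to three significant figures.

The total potential is the scalar sum of each charge's contribution, V = Σ kqᵢ/rᵢ.
The distance from each corner to the centre is a√2/2 = 0.298 m.
V = k[(4.79×10⁻⁹)/(0.298) + (-3.74×10⁻⁹)/(0.298) + (2.70×10⁻⁹)/(0.298) + (1.19×10⁻⁹)/(0.298)] = 149 V.

149 V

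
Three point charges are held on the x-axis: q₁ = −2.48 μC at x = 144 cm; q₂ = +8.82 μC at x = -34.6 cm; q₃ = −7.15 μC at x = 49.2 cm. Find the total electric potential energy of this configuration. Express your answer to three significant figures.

-0.618 J

The assembly work is the sum of pairwise potential energies, U = Σ_{i<j} kqᵢqⱼ/rᵢⱼ.
Pair separations: r₁₂ = 1.79 m, r₁₃ = 0.948 m, r₂₃ = 0.838 m.
U = (-0.110) + (0.168) + (-0.677) = -0.618 J.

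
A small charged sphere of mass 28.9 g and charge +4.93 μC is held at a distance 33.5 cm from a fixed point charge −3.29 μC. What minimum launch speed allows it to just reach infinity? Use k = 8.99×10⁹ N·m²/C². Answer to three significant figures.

5.49 m/s

To just escape, total mechanical energy must reach zero at infinity: ½mv²_min + U = 0, so ½mv²_min = −U = |kQq|/r.
|U| = |kQq|/r = (8.99×10⁹ N·m²/C²)(3.29×10⁻⁶)(4.93×10⁻⁶)/(0.335) = 0.435 J.
v_min = √(2|U|/m) = √(2·0.435/0.0289) = 5.49 m/s.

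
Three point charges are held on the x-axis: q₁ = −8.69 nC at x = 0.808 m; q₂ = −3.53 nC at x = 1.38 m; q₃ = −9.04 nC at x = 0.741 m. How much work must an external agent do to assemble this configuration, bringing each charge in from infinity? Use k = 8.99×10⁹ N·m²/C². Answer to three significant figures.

The assembly work is the sum of pairwise potential energies, U = Σ_{i<j} kqᵢqⱼ/rᵢⱼ.
Pair separations: r₁₂ = 0.572 m, r₁₃ = 0.0670 m, r₂₃ = 0.639 m.
U = (4.82×10⁻⁷) + (1.05×10⁻⁵) + (4.49×10⁻⁷) = 1.15×10⁻⁵ J.

1.15×10⁻⁵ J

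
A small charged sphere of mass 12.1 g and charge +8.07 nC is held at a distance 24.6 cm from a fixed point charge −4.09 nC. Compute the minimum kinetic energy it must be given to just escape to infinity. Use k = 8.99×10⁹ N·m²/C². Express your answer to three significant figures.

To just escape, total mechanical energy must reach zero at infinity: ½mv²_min + U = 0, so ½mv²_min = −U = |kQq|/r.
|U| = |kQq|/r = (8.99×10⁹ N·m²/C²)(4.09×10⁻⁹)(8.07×10⁻⁹)/(0.246) = 1.21×10⁻⁶ J.

1.21×10⁻⁶ J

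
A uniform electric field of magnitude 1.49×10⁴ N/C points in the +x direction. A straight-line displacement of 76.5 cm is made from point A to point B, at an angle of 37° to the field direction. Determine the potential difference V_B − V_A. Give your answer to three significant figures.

Only the component of displacement along E changes the potential: ΔV = −E·d·cosθ.
ΔV = −(1.49×10⁴ V/m)(0.765 m)cos37° = -9100 V.

-9100 V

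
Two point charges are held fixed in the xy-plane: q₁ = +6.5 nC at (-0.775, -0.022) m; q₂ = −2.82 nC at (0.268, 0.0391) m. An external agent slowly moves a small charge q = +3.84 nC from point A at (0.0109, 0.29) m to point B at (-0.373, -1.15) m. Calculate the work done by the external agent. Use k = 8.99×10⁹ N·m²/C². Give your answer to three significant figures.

For quasistatic motion the external work equals the change in potential energy: W_ext = qΔV = q(V_B − V_A).
At A: distances to the source charges are 0.846 m, 0.359 m; V_A = Σ kqᵢ/rᵢ = -1.46 V.
At B: distances to the source charges are 1.20 m, 1.35 m; V_B = Σ kqᵢ/rᵢ = 30.0 V.
ΔV = V_B − V_A = 31.5 V.
W_ext = qΔV = (3.84×10⁻⁹ C)(31.5 V) = 1.21×10⁻⁷ J.

1.21×10⁻⁷ J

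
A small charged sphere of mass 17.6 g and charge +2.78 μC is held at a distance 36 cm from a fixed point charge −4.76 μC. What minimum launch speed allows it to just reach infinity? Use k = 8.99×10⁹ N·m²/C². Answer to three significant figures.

6.13 m/s

To just escape, total mechanical energy must reach zero at infinity: ½mv²_min + U = 0, so ½mv²_min = −U = |kQq|/r.
|U| = |kQq|/r = (8.99×10⁹ N·m²/C²)(4.76×10⁻⁶)(2.78×10⁻⁶)/(0.360) = 0.330 J.
v_min = √(2|U|/m) = √(2·0.330/0.0176) = 6.13 m/s.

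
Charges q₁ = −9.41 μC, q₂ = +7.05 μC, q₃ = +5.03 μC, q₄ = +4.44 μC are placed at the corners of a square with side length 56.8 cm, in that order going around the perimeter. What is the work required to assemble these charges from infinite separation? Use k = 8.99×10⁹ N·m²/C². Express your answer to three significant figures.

-0.976 J

The assembly work is the sum of pairwise potential energies, U = Σ_{i<j} kqᵢqⱼ/rᵢⱼ.
The four side pairs have separation 0.568 m and the two diagonal pairs 0.803 m.
Summing all 6 pair terms gives U = -0.976 J.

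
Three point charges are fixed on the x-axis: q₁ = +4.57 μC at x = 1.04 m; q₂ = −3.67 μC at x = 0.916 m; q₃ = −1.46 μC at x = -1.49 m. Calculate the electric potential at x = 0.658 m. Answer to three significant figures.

-2.64×10⁴ V

The total potential is the scalar sum of each charge's contribution, V = Σ kqᵢ/rᵢ.
Distances from the field point to each charge: r₁ = 0.382 m, r₂ = 0.258 m, r₃ = 2.15 m.
V = k[(4.57×10⁻⁶)/(0.382) + (-3.67×10⁻⁶)/(0.258) + (-1.46×10⁻⁶)/(2.15)] = -2.64×10⁴ V.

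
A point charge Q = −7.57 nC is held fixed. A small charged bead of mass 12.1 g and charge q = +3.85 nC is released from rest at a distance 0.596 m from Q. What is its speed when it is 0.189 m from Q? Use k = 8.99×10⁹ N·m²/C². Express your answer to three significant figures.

0.0125 m/s

Only the electrostatic force acts, so mechanical energy is conserved: ½mv² = U₁ − U₂ = kQq(1/r₁ − 1/r₂).
U₁ − U₂ = (8.99×10⁹ N·m²/C²)(-7.57×10⁻⁹ C)(3.85×10⁻⁹ C)(1/0.596 − 1/0.189) = 9.47×10⁻⁷ J.
v = √(2·9.47×10⁻⁷/0.0121) = 0.0125 m/s.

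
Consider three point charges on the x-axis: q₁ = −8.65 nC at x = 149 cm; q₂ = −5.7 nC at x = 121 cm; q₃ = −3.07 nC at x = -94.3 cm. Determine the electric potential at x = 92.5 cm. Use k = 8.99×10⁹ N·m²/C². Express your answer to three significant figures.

Electric potential is a scalar, so the contributions from each charge add algebraically: V = Σ kqᵢ/rᵢ.
Distances from the field point to each charge: r₁ = 0.565 m, r₂ = 0.285 m, r₃ = 1.87 m.
V = k[(-8.65×10⁻⁹)/(0.565) + (-5.70×10⁻⁹)/(0.285) + (-3.07×10⁻⁹)/(1.87)] = -332 V.

-332 V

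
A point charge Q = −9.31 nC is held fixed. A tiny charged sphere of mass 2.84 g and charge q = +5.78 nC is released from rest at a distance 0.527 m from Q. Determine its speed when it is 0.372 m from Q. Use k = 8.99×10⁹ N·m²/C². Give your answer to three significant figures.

Only the electrostatic force acts, so mechanical energy is conserved: ½mv² = U₁ − U₂ = kQq(1/r₁ − 1/r₂).
U₁ − U₂ = (8.99×10⁹ N·m²/C²)(-9.31×10⁻⁹ C)(5.78×10⁻⁹ C)(1/0.527 − 1/0.372) = 3.82×10⁻⁷ J.
v = √(2·3.82×10⁻⁷/2.84×10⁻³) = 0.0164 m/s.

0.0164 m/s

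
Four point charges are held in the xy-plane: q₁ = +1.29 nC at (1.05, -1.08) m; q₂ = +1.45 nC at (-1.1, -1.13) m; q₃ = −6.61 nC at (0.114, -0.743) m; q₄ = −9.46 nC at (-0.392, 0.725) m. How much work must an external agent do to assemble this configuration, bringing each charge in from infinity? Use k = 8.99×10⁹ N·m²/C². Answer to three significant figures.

The work to assemble the configuration equals its total potential energy, U = Σ kqᵢqⱼ/rᵢⱼ over all pairs.
Pair separations: r₁₂ = 2.15 m, r₁₃ = 0.995 m, r₁₄ = 2.31 m, r₂₃ = 1.27 m, r₂₄ = 1.99 m, r₃₄ = 1.55 m.
Summing all 6 pair terms gives U = 1.16×10⁻⁷ J.

1.16×10⁻⁷ J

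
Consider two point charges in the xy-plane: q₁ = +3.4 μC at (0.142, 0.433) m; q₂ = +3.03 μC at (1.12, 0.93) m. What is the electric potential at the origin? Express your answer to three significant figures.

Electric potential is a scalar, so the contributions from each charge add algebraically: V = Σ kqᵢ/rᵢ.
Distances from the field point to each charge: r₁ = 0.456 m, r₂ = 1.46 m.
V = k[(3.40×10⁻⁶)/(0.456) + (3.03×10⁻⁶)/(1.46)] = 8.58×10⁴ V.

8.58×10⁴ V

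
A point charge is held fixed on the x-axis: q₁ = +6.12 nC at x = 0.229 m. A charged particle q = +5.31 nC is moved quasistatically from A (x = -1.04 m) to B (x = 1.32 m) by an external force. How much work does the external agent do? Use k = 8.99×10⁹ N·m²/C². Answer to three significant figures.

3.76×10⁻⁸ J

For quasistatic motion the external work equals the change in potential energy: W_ext = qΔV = q(V_B − V_A).
At A: distance to the source charge is 1.27 m; V_A = kq₁/r = 43.4 V.
At B: distance to the source charge is 1.09 m; V_B = kq₁/r = 50.4 V.
ΔV = V_B − V_A = 7.07 V.
W_ext = qΔV = (5.31×10⁻⁹ C)(7.07 V) = 3.76×10⁻⁸ J.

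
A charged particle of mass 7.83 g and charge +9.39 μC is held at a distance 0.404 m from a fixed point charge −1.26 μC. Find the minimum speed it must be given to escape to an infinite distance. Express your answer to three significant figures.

8.20 m/s

To just escape, total mechanical energy must reach zero at infinity: ½mv²_min + U = 0, so ½mv²_min = −U = |kQq|/r.
|U| = |kQq|/r = (8.99×10⁹ N·m²/C²)(1.26×10⁻⁶)(9.39×10⁻⁶)/(0.404) = 0.263 J.
v_min = √(2|U|/m) = √(2·0.263/7.83×10⁻³) = 8.20 m/s.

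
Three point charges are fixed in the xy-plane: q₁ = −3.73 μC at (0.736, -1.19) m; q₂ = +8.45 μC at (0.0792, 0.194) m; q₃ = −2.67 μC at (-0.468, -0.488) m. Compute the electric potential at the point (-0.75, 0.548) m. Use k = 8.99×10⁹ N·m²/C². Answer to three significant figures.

4.72×10⁴ V

The total potential is the scalar sum of each charge's contribution, V = Σ kqᵢ/rᵢ.
Distances from the field point to each charge: r₁ = 2.29 m, r₂ = 0.902 m, r₃ = 1.07 m.
V = k[(-3.73×10⁻⁶)/(2.29) + (8.45×10⁻⁶)/(0.902) + (-2.67×10⁻⁶)/(1.07)] = 4.72×10⁴ V.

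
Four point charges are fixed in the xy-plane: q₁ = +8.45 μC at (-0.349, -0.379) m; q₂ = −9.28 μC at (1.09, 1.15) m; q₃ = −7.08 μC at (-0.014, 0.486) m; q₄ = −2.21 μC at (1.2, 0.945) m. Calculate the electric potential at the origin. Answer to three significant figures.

-4.91×10⁴ V

Electric potential is a scalar, so the contributions from each charge add algebraically: V = Σ kqᵢ/rᵢ.
Distances from the field point to each charge: r₁ = 0.515 m, r₂ = 1.58 m, r₃ = 0.486 m, r₄ = 1.53 m.
V = k[(8.45×10⁻⁶)/(0.515) + (-9.28×10⁻⁶)/(1.58) + (-7.08×10⁻⁶)/(0.486) + (-2.21×10⁻⁶)/(1.53)] = -4.91×10⁴ V.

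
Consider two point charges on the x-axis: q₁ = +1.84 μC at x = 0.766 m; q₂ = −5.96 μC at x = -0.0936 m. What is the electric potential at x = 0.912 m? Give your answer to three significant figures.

6.00×10⁴ V

Electric potential is a scalar, so the contributions from each charge add algebraically: V = Σ kqᵢ/rᵢ.
Distances from the field point to each charge: r₁ = 0.146 m, r₂ = 1.01 m.
V = k[(1.84×10⁻⁶)/(0.146) + (-5.96×10⁻⁶)/(1.01)] = 6.00×10⁴ V.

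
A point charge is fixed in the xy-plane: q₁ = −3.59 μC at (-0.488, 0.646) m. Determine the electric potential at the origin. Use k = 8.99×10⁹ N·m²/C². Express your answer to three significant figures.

The total potential is the scalar sum of each charge's contribution, V = Σ kqᵢ/rᵢ.
Distances from the field point to each charge: r₁ = 0.810 m.
V = k[(-3.59×10⁻⁶)/(0.810)] = -3.99×10⁴ V.

-3.99×10⁴ V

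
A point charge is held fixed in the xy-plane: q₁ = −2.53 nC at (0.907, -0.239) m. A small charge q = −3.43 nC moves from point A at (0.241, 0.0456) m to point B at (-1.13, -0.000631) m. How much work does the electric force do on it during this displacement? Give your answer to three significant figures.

6.97×10⁻⁸ J

The work done by the electric force is W_field = −ΔU = −q(V_B − V_A) = q(V_A − V_B).
At A: distance to the source charge is 0.724 m; V_A = kq₁/r = -31.4 V.
At B: distance to the source charge is 2.05 m; V_B = kq₁/r = -11.1 V.
ΔV = V_B − V_A = 20.3 V.
W_field = −qΔV = −(-3.43×10⁻⁹ C)(20.3 V) = 6.97×10⁻⁸ J.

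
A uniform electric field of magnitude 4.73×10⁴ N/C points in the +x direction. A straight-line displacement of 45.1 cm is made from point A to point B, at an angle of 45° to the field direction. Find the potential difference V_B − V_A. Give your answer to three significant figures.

Only the component of displacement along E changes the potential: ΔV = −E·d·cosθ.
ΔV = −(4.73×10⁴ V/m)(0.451 m)cos45° = -1.51×10⁴ V.

-1.51×10⁴ V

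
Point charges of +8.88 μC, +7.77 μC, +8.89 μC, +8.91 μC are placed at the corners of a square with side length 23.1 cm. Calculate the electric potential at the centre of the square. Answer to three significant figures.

Electric potential is a scalar, so the contributions from each charge add algebraically: V = Σ kqᵢ/rᵢ.
The distance from each corner to the centre is a√2/2 = 0.163 m.
V = k[(8.88×10⁻⁶)/(0.163) + (7.77×10⁻⁶)/(0.163) + (8.89×10⁻⁶)/(0.163) + (8.91×10⁻⁶)/(0.163)] = 1.90×10⁶ V.

1.90×10⁶ V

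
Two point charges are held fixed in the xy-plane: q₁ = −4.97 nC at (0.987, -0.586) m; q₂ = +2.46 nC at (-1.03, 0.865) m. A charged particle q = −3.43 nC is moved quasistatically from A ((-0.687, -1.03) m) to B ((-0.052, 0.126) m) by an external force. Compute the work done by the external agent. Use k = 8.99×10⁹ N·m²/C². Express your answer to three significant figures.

For quasistatic motion the external work equals the change in potential energy: W_ext = qΔV = q(V_B − V_A).
At A: distances to the source charges are 1.73 m, 1.93 m; V_A = Σ kqᵢ/rᵢ = -14.3 V.
At B: distances to the source charges are 1.26 m, 1.23 m; V_B = Σ kqᵢ/rᵢ = -17.4 V.
ΔV = V_B − V_A = -3.12 V.
W_ext = qΔV = (-3.43×10⁻⁹ C)(-3.12 V) = 1.07×10⁻⁸ J.

1.07×10⁻⁸ J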